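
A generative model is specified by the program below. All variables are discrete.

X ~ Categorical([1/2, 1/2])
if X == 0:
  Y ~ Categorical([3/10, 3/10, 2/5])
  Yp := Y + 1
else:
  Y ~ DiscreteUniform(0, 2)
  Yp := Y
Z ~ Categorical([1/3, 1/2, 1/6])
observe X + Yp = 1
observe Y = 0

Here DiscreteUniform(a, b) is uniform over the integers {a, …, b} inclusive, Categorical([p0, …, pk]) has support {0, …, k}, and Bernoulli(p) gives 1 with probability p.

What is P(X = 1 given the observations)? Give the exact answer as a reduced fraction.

P(X = 1 | obs) = 10/19

Enumerate traces; 6 have nonzero weight after conditioning:
  (X=0, Y=0, Z=0) weight 1/20
  (X=0, Y=0, Z=1) weight 3/40
  (X=0, Y=0, Z=2) weight 1/40
  (X=1, Y=0, Z=0) weight 1/18
  (X=1, Y=0, Z=1) weight 1/12
  (X=1, Y=0, Z=2) weight 1/36
Group by X:
  weight(X=0) = 3/20
  weight(X=1) = 1/6
Total weight = 3/20 + 1/6 = 19/60
P(X=0 | obs) = 3/20 / 19/60 = 9/19
P(X=1 | obs) = 1/6 / 19/60 = 10/19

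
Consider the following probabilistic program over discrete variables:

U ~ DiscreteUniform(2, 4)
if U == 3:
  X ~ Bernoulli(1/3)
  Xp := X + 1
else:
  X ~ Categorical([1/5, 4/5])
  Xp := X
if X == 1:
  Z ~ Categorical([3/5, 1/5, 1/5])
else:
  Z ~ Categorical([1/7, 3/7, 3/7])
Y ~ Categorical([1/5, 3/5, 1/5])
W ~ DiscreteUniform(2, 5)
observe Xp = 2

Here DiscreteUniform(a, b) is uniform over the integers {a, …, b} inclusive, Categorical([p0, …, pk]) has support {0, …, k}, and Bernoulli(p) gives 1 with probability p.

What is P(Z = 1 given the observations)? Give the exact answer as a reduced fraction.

P(Z = 1 | obs) = 1/5

Enumerate traces; 36 have nonzero weight after conditioning:
  (U=3, X=1, Z=0, Y=0, W=2) weight 1/300
  (U=3, X=1, Z=0, Y=0, W=3) weight 1/300
  (U=3, X=1, Z=0, Y=0, W=4) weight 1/300
  (U=3, X=1, Z=0, Y=0, W=5) weight 1/300
  (U=3, X=1, Z=0, Y=1, W=2) weight 1/100
  (U=3, X=1, Z=0, Y=1, W=3) weight 1/100
  (U=3, X=1, Z=0, Y=1, W=4) weight 1/100
  (U=3, X=1, Z=0, Y=1, W=5) weight 1/100
  (U=3, X=1, Z=1, Y=0, W=2) weight 1/900
  (U=3, X=1, Z=2, Y=0, W=2) weight 1/900
  … 26 more
Group by Z:
  weight(Z=0) = 1/15
  weight(Z=1) = 1/45
  weight(Z=2) = 1/45
Total weight = 1/15 + 1/45 + 1/45 = 1/9
P(Z=0 | obs) = 1/15 / 1/9 = 3/5
P(Z=1 | obs) = 1/45 / 1/9 = 1/5
P(Z=2 | obs) = 1/45 / 1/9 = 1/5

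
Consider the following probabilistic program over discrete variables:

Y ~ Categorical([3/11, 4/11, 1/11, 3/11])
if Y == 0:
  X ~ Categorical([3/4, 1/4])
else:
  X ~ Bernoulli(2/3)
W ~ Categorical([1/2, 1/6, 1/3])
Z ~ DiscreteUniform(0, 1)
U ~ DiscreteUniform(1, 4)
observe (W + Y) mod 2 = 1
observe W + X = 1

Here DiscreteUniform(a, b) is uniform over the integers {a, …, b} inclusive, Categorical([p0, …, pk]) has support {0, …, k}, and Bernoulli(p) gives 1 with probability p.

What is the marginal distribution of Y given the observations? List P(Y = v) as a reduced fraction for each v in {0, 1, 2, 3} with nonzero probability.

P(Y=0) = 27/199, P(Y=1) = 96/199, P(Y=2) = 4/199, P(Y=3) = 72/199

Enumerate traces; 32 have nonzero weight after conditioning:
  (Y=0, X=0, W=1, Z=0, U=1) weight 3/704
  (Y=0, X=0, W=1, Z=0, U=2) weight 3/704
  (Y=0, X=0, W=1, Z=0, U=3) weight 3/704
  (Y=0, X=0, W=1, Z=0, U=4) weight 3/704
  (Y=0, X=0, W=1, Z=1, U=1) weight 3/704
  (Y=0, X=0, W=1, Z=1, U=2) weight 3/704
  (Y=0, X=0, W=1, Z=1, U=3) weight 3/704
  (Y=0, X=0, W=1, Z=1, U=4) weight 3/704
  (Y=1, X=1, W=0, Z=0, U=1) weight 1/66
  (Y=2, X=0, W=1, Z=0, U=1) weight 1/1584
  … 22 more
Group by Y:
  weight(Y=0) = 3/88
  weight(Y=1) = 4/33
  weight(Y=2) = 1/198
  weight(Y=3) = 1/11
Total weight = 3/88 + 4/33 + 1/198 + 1/11 = 199/792
P(Y=0 | obs) = 3/88 / 199/792 = 27/199
P(Y=1 | obs) = 4/33 / 199/792 = 96/199
P(Y=2 | obs) = 1/198 / 199/792 = 4/199
P(Y=3 | obs) = 1/11 / 199/792 = 72/199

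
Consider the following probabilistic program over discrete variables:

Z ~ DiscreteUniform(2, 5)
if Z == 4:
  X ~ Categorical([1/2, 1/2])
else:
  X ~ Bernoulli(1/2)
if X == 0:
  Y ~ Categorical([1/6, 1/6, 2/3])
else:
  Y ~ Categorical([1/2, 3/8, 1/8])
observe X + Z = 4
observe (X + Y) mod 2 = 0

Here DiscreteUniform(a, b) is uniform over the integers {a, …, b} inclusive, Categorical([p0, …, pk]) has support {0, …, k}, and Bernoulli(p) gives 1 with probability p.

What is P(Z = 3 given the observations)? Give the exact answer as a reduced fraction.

P(Z = 3 | obs) = 9/29

Enumerate traces; 3 have nonzero weight after conditioning:
  (Z=3, X=1, Y=1) weight 3/64
  (Z=4, X=0, Y=0) weight 1/48
  (Z=4, X=0, Y=2) weight 1/12
Group by Z:
  weight(Z=3) = 3/64
  weight(Z=4) = 5/48
Total weight = 3/64 + 5/48 = 29/192
P(Z=3 | obs) = 3/64 / 29/192 = 9/29
P(Z=4 | obs) = 5/48 / 29/192 = 20/29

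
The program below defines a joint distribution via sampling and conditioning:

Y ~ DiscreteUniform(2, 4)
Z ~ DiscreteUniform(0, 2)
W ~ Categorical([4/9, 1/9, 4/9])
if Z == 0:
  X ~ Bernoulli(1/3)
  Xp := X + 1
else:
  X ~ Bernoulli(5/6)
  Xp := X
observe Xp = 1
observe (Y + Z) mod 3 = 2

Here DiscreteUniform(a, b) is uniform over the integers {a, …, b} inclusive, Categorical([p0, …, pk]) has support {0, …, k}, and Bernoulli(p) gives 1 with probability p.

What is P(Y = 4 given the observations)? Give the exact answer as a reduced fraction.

Enumerate traces; 9 have nonzero weight after conditioning:
  (Y=2, Z=0, W=0, X=0) weight 8/243
  (Y=2, Z=0, W=1, X=0) weight 2/243
  (Y=2, Z=0, W=2, X=0) weight 8/243
  (Y=3, Z=2, W=0, X=1) weight 10/243
  (Y=3, Z=2, W=1, X=1) weight 5/486
  (Y=3, Z=2, W=2, X=1) weight 10/243
  (Y=4, Z=1, W=0, X=1) weight 10/243
  (Y=4, Z=1, W=1, X=1) weight 5/486
  … 1 more
Group by Y:
  weight(Y=2) = 2/27
  weight(Y=3) = 5/54
  weight(Y=4) = 5/54
Total weight = 2/27 + 5/54 + 5/54 = 7/27
P(Y=2 | obs) = 2/27 / 7/27 = 2/7
P(Y=3 | obs) = 5/54 / 7/27 = 5/14
P(Y=4 | obs) = 5/54 / 7/27 = 5/14

P(Y = 4 | obs) = 5/14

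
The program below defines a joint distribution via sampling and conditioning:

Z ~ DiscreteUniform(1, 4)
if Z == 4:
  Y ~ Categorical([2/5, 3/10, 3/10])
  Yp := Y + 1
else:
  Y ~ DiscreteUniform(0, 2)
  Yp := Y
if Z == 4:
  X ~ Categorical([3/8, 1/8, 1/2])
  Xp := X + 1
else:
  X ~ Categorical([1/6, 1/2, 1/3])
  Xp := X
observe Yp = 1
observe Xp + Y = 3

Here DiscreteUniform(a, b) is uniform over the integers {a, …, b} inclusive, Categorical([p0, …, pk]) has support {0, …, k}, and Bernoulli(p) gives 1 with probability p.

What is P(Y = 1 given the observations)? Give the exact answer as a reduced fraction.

P(Y = 1 | obs) = 5/8

Enumerate traces; 4 have nonzero weight after conditioning:
  (Z=1, Y=1, X=2) weight 1/36
  (Z=2, Y=1, X=2) weight 1/36
  (Z=3, Y=1, X=2) weight 1/36
  (Z=4, Y=0, X=2) weight 1/20
Group by Y:
  weight(Y=0) = 1/20
  weight(Y=1) = 1/12
Total weight = 1/20 + 1/12 = 2/15
P(Y=0 | obs) = 1/20 / 2/15 = 3/8
P(Y=1 | obs) = 1/12 / 2/15 = 5/8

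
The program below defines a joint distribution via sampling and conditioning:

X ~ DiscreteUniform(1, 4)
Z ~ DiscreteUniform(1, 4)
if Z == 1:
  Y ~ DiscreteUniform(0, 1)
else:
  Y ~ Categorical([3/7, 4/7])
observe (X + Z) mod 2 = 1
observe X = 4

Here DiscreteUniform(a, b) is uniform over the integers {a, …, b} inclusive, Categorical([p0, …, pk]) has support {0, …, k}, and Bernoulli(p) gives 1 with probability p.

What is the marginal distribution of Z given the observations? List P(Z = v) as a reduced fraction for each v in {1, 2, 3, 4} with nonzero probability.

Enumerate traces; 4 have nonzero weight after conditioning:
  (X=4, Z=1, Y=0) weight 1/32
  (X=4, Z=1, Y=1) weight 1/32
  (X=4, Z=3, Y=0) weight 3/112
  (X=4, Z=3, Y=1) weight 1/28
Group by Z:
  weight(Z=1) = 1/16
  weight(Z=3) = 1/16
Total weight = 1/16 + 1/16 = 1/8
P(Z=1 | obs) = 1/16 / 1/8 = 1/2
P(Z=3 | obs) = 1/16 / 1/8 = 1/2

P(Z=1) = 1/2, P(Z=3) = 1/2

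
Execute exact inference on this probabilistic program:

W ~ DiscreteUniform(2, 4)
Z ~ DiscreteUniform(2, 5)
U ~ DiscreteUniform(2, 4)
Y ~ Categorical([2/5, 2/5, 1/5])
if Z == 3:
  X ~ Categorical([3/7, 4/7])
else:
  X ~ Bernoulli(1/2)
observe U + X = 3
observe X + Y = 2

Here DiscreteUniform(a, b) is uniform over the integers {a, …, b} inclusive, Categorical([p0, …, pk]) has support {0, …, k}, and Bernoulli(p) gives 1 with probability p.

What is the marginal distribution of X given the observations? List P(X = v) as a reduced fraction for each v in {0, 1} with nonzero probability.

Enumerate traces; 24 have nonzero weight after conditioning:
  (W=2, Z=2, U=2, Y=1, X=1) weight 1/180
  (W=2, Z=2, U=3, Y=2, X=0) weight 1/360
  (W=2, Z=3, U=2, Y=1, X=1) weight 2/315
  (W=2, Z=3, U=3, Y=2, X=0) weight 1/420
  (W=2, Z=4, U=2, Y=1, X=1) weight 1/180
  (W=2, Z=4, U=3, Y=2, X=0) weight 1/360
  (W=2, Z=5, U=2, Y=1, X=1) weight 1/180
  (W=2, Z=5, U=3, Y=2, X=0) weight 1/360
  … 16 more
Group by X:
  weight(X=0) = 9/280
  weight(X=1) = 29/420
Total weight = 9/280 + 29/420 = 17/168
P(X=0 | obs) = 9/280 / 17/168 = 27/85
P(X=1 | obs) = 29/420 / 17/168 = 58/85

P(X=0) = 27/85, P(X=1) = 58/85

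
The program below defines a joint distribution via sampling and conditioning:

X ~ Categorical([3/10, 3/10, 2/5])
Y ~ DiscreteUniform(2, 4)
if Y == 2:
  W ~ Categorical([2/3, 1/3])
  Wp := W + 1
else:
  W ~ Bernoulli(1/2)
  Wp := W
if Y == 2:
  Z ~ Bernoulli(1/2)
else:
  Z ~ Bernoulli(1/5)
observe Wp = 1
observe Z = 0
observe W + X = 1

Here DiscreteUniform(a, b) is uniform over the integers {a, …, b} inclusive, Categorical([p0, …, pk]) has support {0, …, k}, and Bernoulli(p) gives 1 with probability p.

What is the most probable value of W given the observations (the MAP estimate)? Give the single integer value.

argmax_v P(W = v | obs) = 1

Enumerate traces; 3 have nonzero weight after conditioning:
  (X=0, Y=3, W=1, Z=0) weight 1/25
  (X=0, Y=4, W=1, Z=0) weight 1/25
  (X=1, Y=2, W=0, Z=0) weight 1/30
Group by W:
  weight(W=0) = 1/30
  weight(W=1) = 2/25
Total weight = 1/30 + 2/25 = 17/150
P(W=0 | obs) = 1/30 / 17/150 = 5/17
P(W=1 | obs) = 2/25 / 17/150 = 12/17
argmax = 1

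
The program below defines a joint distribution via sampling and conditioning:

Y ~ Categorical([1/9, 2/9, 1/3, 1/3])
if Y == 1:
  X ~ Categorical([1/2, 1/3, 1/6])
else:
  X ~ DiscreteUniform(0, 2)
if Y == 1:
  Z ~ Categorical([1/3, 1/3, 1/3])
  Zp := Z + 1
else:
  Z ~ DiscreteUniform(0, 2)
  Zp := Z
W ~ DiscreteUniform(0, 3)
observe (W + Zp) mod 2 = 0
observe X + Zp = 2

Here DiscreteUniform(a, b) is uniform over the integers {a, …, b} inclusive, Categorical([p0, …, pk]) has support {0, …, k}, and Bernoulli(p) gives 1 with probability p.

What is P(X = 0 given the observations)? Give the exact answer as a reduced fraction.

Enumerate traces; 22 have nonzero weight after conditioning:
  (Y=0, X=0, Z=2, W=0) weight 1/324
  (Y=0, X=0, Z=2, W=2) weight 1/324
  (Y=0, X=1, Z=1, W=1) weight 1/324
  (Y=0, X=1, Z=1, W=3) weight 1/324
  (Y=0, X=2, Z=0, W=0) weight 1/324
  (Y=0, X=2, Z=0, W=2) weight 1/324
  (Y=1, X=0, Z=1, W=0) weight 1/108
  (Y=1, X=0, Z=1, W=2) weight 1/108
  … 14 more
Group by X:
  weight(X=0) = 5/81
  weight(X=1) = 1/18
  weight(X=2) = 7/162
Total weight = 5/81 + 1/18 + 7/162 = 13/81
P(X=0 | obs) = 5/81 / 13/81 = 5/13
P(X=1 | obs) = 1/18 / 13/81 = 9/26
P(X=2 | obs) = 7/162 / 13/81 = 7/26

P(X = 0 | obs) = 5/13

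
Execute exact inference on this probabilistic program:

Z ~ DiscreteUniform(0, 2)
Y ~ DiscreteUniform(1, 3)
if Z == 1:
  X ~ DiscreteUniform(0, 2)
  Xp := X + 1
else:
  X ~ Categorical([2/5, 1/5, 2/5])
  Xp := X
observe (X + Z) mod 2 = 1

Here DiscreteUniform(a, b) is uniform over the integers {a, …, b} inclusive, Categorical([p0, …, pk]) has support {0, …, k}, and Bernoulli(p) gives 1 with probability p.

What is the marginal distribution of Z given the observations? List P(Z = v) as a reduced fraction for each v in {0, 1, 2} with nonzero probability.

Enumerate traces; 12 have nonzero weight after conditioning:
  (Z=0, Y=1, X=1) weight 1/45
  (Z=0, Y=2, X=1) weight 1/45
  (Z=0, Y=3, X=1) weight 1/45
  (Z=1, Y=1, X=0) weight 1/27
  (Z=1, Y=1, X=2) weight 1/27
  (Z=1, Y=2, X=0) weight 1/27
  (Z=1, Y=2, X=2) weight 1/27
  (Z=1, Y=3, X=0) weight 1/27
  (Z=2, Y=1, X=1) weight 1/45
  … 3 more
Group by Z:
  weight(Z=0) = 1/15
  weight(Z=1) = 2/9
  weight(Z=2) = 1/15
Total weight = 1/15 + 2/9 + 1/15 = 16/45
P(Z=0 | obs) = 1/15 / 16/45 = 3/16
P(Z=1 | obs) = 2/9 / 16/45 = 5/8
P(Z=2 | obs) = 1/15 / 16/45 = 3/16

P(Z=0) = 3/16, P(Z=1) = 5/8, P(Z=2) = 3/16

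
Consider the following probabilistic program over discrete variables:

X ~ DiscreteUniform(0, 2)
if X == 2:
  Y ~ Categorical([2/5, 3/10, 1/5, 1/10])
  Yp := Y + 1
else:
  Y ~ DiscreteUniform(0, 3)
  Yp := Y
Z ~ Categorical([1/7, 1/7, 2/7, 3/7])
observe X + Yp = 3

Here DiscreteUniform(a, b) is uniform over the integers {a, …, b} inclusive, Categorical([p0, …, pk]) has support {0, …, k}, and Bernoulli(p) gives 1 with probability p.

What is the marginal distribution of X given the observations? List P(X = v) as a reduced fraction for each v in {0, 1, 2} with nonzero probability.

P(X=0) = 5/18, P(X=1) = 5/18, P(X=2) = 4/9

Enumerate traces; 12 have nonzero weight after conditioning:
  (X=0, Y=3, Z=0) weight 1/84
  (X=0, Y=3, Z=1) weight 1/84
  (X=0, Y=3, Z=2) weight 1/42
  (X=0, Y=3, Z=3) weight 1/28
  (X=1, Y=2, Z=0) weight 1/84
  (X=1, Y=2, Z=1) weight 1/84
  (X=1, Y=2, Z=2) weight 1/42
  (X=1, Y=2, Z=3) weight 1/28
  (X=2, Y=0, Z=0) weight 2/105
  … 3 more
Group by X:
  weight(X=0) = 1/12
  weight(X=1) = 1/12
  weight(X=2) = 2/15
Total weight = 1/12 + 1/12 + 2/15 = 3/10
P(X=0 | obs) = 1/12 / 3/10 = 5/18
P(X=1 | obs) = 1/12 / 3/10 = 5/18
P(X=2 | obs) = 2/15 / 3/10 = 4/9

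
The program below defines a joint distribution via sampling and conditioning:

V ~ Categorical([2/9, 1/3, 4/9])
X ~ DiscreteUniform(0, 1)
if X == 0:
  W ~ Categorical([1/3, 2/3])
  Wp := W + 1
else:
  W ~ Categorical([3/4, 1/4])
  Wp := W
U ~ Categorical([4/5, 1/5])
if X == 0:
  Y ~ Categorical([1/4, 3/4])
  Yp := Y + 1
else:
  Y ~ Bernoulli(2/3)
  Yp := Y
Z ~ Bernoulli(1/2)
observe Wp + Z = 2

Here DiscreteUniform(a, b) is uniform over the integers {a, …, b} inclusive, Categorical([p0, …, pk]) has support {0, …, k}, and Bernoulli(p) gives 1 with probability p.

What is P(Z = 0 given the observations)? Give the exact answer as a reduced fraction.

Enumerate traces; 36 have nonzero weight after conditioning:
  (V=0, X=0, W=0, U=0, Y=0, Z=1) weight 1/270
  (V=0, X=0, W=0, U=0, Y=1, Z=1) weight 1/90
  (V=0, X=0, W=0, U=1, Y=0, Z=1) weight 1/1080
  (V=0, X=0, W=0, U=1, Y=1, Z=1) weight 1/360
  (V=0, X=0, W=1, U=0, Y=0, Z=0) weight 1/135
  (V=0, X=0, W=1, U=0, Y=1, Z=0) weight 1/45
  (V=0, X=0, W=1, U=1, Y=0, Z=0) weight 1/540
  (V=0, X=0, W=1, U=1, Y=1, Z=0) weight 1/180
  … 28 more
Group by Z:
  weight(Z=0) = 1/6
  weight(Z=1) = 7/48
Total weight = 1/6 + 7/48 = 5/16
P(Z=0 | obs) = 1/6 / 5/16 = 8/15
P(Z=1 | obs) = 7/48 / 5/16 = 7/15

P(Z = 0 | obs) = 8/15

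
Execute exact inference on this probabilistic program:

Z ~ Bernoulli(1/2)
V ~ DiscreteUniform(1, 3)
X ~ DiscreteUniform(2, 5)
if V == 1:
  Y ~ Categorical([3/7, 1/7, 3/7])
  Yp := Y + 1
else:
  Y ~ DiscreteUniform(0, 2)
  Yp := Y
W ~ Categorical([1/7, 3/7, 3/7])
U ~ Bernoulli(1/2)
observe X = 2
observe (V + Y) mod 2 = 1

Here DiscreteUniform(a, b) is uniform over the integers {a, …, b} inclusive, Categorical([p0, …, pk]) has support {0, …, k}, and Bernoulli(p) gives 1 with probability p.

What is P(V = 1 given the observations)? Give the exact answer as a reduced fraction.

P(V = 1 | obs) = 6/13

Enumerate traces; 60 have nonzero weight after conditioning:
  (Z=0, V=1, X=2, Y=0, W=0, U=0) weight 1/784
  (Z=0, V=1, X=2, Y=0, W=0, U=1) weight 1/784
  (Z=0, V=1, X=2, Y=0, W=1, U=0) weight 3/784
  (Z=0, V=1, X=2, Y=0, W=1, U=1) weight 3/784
  (Z=0, V=1, X=2, Y=0, W=2, U=0) weight 3/784
  (Z=0, V=1, X=2, Y=0, W=2, U=1) weight 3/784
  (Z=0, V=1, X=2, Y=2, W=0, U=0) weight 1/784
  (Z=0, V=1, X=2, Y=2, W=0, U=1) weight 1/784
  (Z=0, V=2, X=2, Y=1, W=0, U=0) weight 1/1008
  (Z=0, V=3, X=2, Y=0, W=0, U=0) weight 1/1008
  … 50 more
Group by V:
  weight(V=1) = 1/14
  weight(V=2) = 1/36
  weight(V=3) = 1/18
Total weight = 1/14 + 1/36 + 1/18 = 13/84
P(V=1 | obs) = 1/14 / 13/84 = 6/13
P(V=2 | obs) = 1/36 / 13/84 = 7/39
P(V=3 | obs) = 1/18 / 13/84 = 14/39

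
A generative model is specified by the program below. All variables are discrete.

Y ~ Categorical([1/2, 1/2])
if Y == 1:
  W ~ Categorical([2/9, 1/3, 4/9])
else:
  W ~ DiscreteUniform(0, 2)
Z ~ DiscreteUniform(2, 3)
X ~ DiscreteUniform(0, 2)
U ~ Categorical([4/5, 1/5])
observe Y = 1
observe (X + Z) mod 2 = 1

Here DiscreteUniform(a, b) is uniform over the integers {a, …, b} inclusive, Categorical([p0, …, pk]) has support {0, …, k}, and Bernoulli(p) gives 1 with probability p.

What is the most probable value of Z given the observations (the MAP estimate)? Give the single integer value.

Enumerate traces; 18 have nonzero weight after conditioning:
  (Y=1, W=0, Z=2, X=1, U=0) weight 2/135
  (Y=1, W=0, Z=2, X=1, U=1) weight 1/270
  (Y=1, W=0, Z=3, X=0, U=0) weight 2/135
  (Y=1, W=0, Z=3, X=0, U=1) weight 1/270
  (Y=1, W=0, Z=3, X=2, U=0) weight 2/135
  (Y=1, W=0, Z=3, X=2, U=1) weight 1/270
  (Y=1, W=1, Z=2, X=1, U=0) weight 1/45
  (Y=1, W=1, Z=2, X=1, U=1) weight 1/180
  … 10 more
Group by Z:
  weight(Z=2) = 1/12
  weight(Z=3) = 1/6
Total weight = 1/12 + 1/6 = 1/4
P(Z=2 | obs) = 1/12 / 1/4 = 1/3
P(Z=3 | obs) = 1/6 / 1/4 = 2/3
argmax = 3

argmax_v P(Z = v | obs) = 3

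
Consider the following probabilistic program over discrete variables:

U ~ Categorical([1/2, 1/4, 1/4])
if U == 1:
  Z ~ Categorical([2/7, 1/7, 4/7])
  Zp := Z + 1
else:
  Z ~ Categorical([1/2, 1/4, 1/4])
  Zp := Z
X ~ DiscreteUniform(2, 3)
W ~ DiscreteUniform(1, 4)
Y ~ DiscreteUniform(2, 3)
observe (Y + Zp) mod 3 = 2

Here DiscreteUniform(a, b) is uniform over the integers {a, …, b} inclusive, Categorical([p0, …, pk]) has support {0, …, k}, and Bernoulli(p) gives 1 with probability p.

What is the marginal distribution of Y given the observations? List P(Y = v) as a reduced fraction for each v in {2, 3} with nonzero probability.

P(Y=2) = 58/83, P(Y=3) = 25/83

Enumerate traces; 48 have nonzero weight after conditioning:
  (U=0, Z=0, X=2, W=1, Y=2) weight 1/64
  (U=0, Z=0, X=2, W=2, Y=2) weight 1/64
  (U=0, Z=0, X=2, W=3, Y=2) weight 1/64
  (U=0, Z=0, X=2, W=4, Y=2) weight 1/64
  (U=0, Z=0, X=3, W=1, Y=2) weight 1/64
  (U=0, Z=0, X=3, W=2, Y=2) weight 1/64
  (U=0, Z=0, X=3, W=3, Y=2) weight 1/64
  (U=0, Z=0, X=3, W=4, Y=2) weight 1/64
  (U=0, Z=2, X=2, W=1, Y=3) weight 1/128
  … 39 more
Group by Y:
  weight(Y=2) = 29/112
  weight(Y=3) = 25/224
Total weight = 29/112 + 25/224 = 83/224
P(Y=2 | obs) = 29/112 / 83/224 = 58/83
P(Y=3 | obs) = 25/224 / 83/224 = 25/83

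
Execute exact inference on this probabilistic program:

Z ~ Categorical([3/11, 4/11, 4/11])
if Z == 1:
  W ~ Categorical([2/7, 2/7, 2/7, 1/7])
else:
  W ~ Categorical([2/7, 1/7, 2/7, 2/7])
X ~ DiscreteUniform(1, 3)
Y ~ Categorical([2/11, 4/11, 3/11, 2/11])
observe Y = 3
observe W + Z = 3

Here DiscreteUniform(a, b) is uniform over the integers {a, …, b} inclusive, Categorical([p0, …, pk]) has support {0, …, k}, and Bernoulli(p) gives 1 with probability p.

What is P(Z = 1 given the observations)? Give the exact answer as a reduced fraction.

Enumerate traces; 9 have nonzero weight after conditioning:
  (Z=0, W=3, X=1, Y=3) weight 4/847
  (Z=0, W=3, X=2, Y=3) weight 4/847
  (Z=0, W=3, X=3, Y=3) weight 4/847
  (Z=1, W=2, X=1, Y=3) weight 16/2541
  (Z=1, W=2, X=2, Y=3) weight 16/2541
  (Z=1, W=2, X=3, Y=3) weight 16/2541
  (Z=2, W=1, X=1, Y=3) weight 8/2541
  (Z=2, W=1, X=2, Y=3) weight 8/2541
  … 1 more
Group by Z:
  weight(Z=0) = 12/847
  weight(Z=1) = 16/847
  weight(Z=2) = 8/847
Total weight = 12/847 + 16/847 + 8/847 = 36/847
P(Z=0 | obs) = 12/847 / 36/847 = 1/3
P(Z=1 | obs) = 16/847 / 36/847 = 4/9
P(Z=2 | obs) = 8/847 / 36/847 = 2/9

P(Z = 1 | obs) = 4/9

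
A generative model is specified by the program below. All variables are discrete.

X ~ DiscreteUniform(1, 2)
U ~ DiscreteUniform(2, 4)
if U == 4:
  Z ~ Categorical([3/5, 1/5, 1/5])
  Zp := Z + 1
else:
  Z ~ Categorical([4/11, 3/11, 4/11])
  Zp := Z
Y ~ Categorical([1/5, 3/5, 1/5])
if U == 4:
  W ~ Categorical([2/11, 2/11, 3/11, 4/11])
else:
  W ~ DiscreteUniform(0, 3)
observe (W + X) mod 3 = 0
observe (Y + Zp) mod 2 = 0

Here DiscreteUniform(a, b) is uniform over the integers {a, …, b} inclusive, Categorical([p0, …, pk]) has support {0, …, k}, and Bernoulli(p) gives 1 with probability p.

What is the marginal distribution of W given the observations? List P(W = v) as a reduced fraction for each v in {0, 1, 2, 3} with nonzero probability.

Enumerate traces; 28 have nonzero weight after conditioning:
  (X=1, U=2, Z=0, Y=0, W=2) weight 1/330
  (X=1, U=2, Z=0, Y=2, W=2) weight 1/330
  (X=1, U=2, Z=1, Y=1, W=2) weight 3/440
  (X=1, U=2, Z=2, Y=0, W=2) weight 1/330
  (X=1, U=2, Z=2, Y=2, W=2) weight 1/330
  (X=1, U=3, Z=0, Y=0, W=2) weight 1/330
  (X=1, U=3, Z=0, Y=2, W=2) weight 1/330
  (X=1, U=3, Z=1, Y=1, W=2) weight 3/440
  (X=2, U=2, Z=0, Y=0, W=1) weight 1/330
  … 19 more
Group by W:
  weight(W=1) = 181/3300
  weight(W=2) = 19/300
Total weight = 181/3300 + 19/300 = 13/110
P(W=1 | obs) = 181/3300 / 13/110 = 181/390
P(W=2 | obs) = 19/300 / 13/110 = 209/390

P(W=1) = 181/390, P(W=2) = 209/390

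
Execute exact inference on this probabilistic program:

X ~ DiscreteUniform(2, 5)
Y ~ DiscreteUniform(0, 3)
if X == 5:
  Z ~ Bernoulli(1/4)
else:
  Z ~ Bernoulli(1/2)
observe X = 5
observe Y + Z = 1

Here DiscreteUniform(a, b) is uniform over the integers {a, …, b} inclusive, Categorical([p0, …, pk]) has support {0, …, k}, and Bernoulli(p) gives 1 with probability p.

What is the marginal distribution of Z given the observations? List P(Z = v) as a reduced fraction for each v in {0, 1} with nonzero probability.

P(Z=0) = 3/4, P(Z=1) = 1/4

Enumerate traces; 2 have nonzero weight after conditioning:
  (X=5, Y=0, Z=1) weight 1/64
  (X=5, Y=1, Z=0) weight 3/64
Group by Z:
  weight(Z=0) = 3/64
  weight(Z=1) = 1/64
Total weight = 3/64 + 1/64 = 1/16
P(Z=0 | obs) = 3/64 / 1/16 = 3/4
P(Z=1 | obs) = 1/64 / 1/16 = 1/4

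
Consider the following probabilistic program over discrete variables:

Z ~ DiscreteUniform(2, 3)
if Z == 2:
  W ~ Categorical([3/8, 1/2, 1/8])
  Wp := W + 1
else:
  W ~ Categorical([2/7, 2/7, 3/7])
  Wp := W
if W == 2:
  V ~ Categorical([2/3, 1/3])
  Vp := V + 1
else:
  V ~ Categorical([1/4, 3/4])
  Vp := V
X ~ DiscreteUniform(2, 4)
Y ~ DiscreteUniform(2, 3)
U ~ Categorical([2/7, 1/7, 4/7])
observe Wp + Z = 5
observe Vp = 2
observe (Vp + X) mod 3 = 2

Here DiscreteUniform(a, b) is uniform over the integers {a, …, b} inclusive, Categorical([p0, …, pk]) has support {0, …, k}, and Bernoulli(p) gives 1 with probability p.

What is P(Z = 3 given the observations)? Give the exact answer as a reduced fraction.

Enumerate traces; 12 have nonzero weight after conditioning:
  (Z=2, W=2, V=1, X=3, Y=2, U=0) weight 1/1008
  (Z=2, W=2, V=1, X=3, Y=2, U=1) weight 1/2016
  (Z=2, W=2, V=1, X=3, Y=2, U=2) weight 1/504
  (Z=2, W=2, V=1, X=3, Y=3, U=0) weight 1/1008
  (Z=2, W=2, V=1, X=3, Y=3, U=1) weight 1/2016
  (Z=2, W=2, V=1, X=3, Y=3, U=2) weight 1/504
  (Z=3, W=2, V=1, X=3, Y=2, U=0) weight 1/294
  (Z=3, W=2, V=1, X=3, Y=2, U=1) weight 1/588
  … 4 more
Group by Z:
  weight(Z=2) = 1/144
  weight(Z=3) = 1/42
Total weight = 1/144 + 1/42 = 31/1008
P(Z=2 | obs) = 1/144 / 31/1008 = 7/31
P(Z=3 | obs) = 1/42 / 31/1008 = 24/31

P(Z = 3 | obs) = 24/31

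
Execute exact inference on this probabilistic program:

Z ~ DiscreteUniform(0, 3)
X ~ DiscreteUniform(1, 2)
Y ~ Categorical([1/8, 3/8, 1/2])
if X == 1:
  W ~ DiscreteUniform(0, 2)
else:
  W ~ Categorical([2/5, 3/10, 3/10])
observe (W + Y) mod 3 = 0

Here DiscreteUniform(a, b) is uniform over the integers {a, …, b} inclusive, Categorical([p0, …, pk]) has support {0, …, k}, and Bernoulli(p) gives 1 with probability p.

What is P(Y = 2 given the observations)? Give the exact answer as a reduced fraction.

P(Y = 2 | obs) = 76/155

Enumerate traces; 24 have nonzero weight after conditioning:
  (Z=0, X=1, Y=0, W=0) weight 1/192
  (Z=0, X=1, Y=1, W=2) weight 1/64
  (Z=0, X=1, Y=2, W=1) weight 1/48
  (Z=0, X=2, Y=0, W=0) weight 1/160
  (Z=0, X=2, Y=1, W=2) weight 9/640
  (Z=0, X=2, Y=2, W=1) weight 3/160
  (Z=1, X=1, Y=0, W=0) weight 1/192
  (Z=1, X=1, Y=1, W=2) weight 1/64
  … 16 more
Group by Y:
  weight(Y=0) = 11/240
  weight(Y=1) = 19/160
  weight(Y=2) = 19/120
Total weight = 11/240 + 19/160 + 19/120 = 31/96
P(Y=0 | obs) = 11/240 / 31/96 = 22/155
P(Y=1 | obs) = 19/160 / 31/96 = 57/155
P(Y=2 | obs) = 19/120 / 31/96 = 76/155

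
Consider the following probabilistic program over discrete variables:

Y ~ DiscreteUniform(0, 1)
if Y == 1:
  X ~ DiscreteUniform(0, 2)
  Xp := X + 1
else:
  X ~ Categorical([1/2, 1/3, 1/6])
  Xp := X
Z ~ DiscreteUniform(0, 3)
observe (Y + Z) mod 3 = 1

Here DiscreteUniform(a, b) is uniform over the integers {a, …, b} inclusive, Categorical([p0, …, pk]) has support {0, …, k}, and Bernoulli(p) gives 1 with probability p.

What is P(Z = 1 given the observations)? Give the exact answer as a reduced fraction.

Enumerate traces; 9 have nonzero weight after conditioning:
  (Y=0, X=0, Z=1) weight 1/16
  (Y=0, X=1, Z=1) weight 1/24
  (Y=0, X=2, Z=1) weight 1/48
  (Y=1, X=0, Z=0) weight 1/24
  (Y=1, X=0, Z=3) weight 1/24
  (Y=1, X=1, Z=0) weight 1/24
  (Y=1, X=1, Z=3) weight 1/24
  (Y=1, X=2, Z=0) weight 1/24
  … 1 more
Group by Z:
  weight(Z=0) = 1/8
  weight(Z=1) = 1/8
  weight(Z=3) = 1/8
Total weight = 1/8 + 1/8 + 1/8 = 3/8
P(Z=0 | obs) = 1/8 / 3/8 = 1/3
P(Z=1 | obs) = 1/8 / 3/8 = 1/3
P(Z=3 | obs) = 1/8 / 3/8 = 1/3

P(Z = 1 | obs) = 1/3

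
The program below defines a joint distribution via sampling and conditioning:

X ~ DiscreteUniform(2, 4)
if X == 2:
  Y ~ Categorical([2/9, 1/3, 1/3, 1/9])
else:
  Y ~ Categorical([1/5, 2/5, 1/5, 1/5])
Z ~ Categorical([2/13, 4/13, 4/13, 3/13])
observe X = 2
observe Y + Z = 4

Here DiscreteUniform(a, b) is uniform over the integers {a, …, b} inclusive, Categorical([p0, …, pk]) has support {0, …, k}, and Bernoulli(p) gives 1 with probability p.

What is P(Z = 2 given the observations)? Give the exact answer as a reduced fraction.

P(Z = 2 | obs) = 12/25

Enumerate traces; 3 have nonzero weight after conditioning:
  (X=2, Y=1, Z=3) weight 1/39
  (X=2, Y=2, Z=2) weight 4/117
  (X=2, Y=3, Z=1) weight 4/351
Group by Z:
  weight(Z=1) = 4/351
  weight(Z=2) = 4/117
  weight(Z=3) = 1/39
Total weight = 4/351 + 4/117 + 1/39 = 25/351
P(Z=1 | obs) = 4/351 / 25/351 = 4/25
P(Z=2 | obs) = 4/117 / 25/351 = 12/25
P(Z=3 | obs) = 1/39 / 25/351 = 9/25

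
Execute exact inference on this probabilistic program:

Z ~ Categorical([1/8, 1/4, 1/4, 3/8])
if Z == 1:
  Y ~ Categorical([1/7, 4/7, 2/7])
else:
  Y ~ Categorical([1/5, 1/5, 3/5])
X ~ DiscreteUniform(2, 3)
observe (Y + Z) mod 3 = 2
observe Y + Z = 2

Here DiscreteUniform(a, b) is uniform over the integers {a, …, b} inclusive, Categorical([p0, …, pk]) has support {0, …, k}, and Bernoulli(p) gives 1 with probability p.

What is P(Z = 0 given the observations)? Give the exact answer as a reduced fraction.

Enumerate traces; 6 have nonzero weight after conditioning:
  (Z=0, Y=2, X=2) weight 3/80
  (Z=0, Y=2, X=3) weight 3/80
  (Z=1, Y=1, X=2) weight 1/14
  (Z=1, Y=1, X=3) weight 1/14
  (Z=2, Y=0, X=2) weight 1/40
  (Z=2, Y=0, X=3) weight 1/40
Group by Z:
  weight(Z=0) = 3/40
  weight(Z=1) = 1/7
  weight(Z=2) = 1/20
Total weight = 3/40 + 1/7 + 1/20 = 15/56
P(Z=0 | obs) = 3/40 / 15/56 = 7/25
P(Z=1 | obs) = 1/7 / 15/56 = 8/15
P(Z=2 | obs) = 1/20 / 15/56 = 14/75

P(Z = 0 | obs) = 7/25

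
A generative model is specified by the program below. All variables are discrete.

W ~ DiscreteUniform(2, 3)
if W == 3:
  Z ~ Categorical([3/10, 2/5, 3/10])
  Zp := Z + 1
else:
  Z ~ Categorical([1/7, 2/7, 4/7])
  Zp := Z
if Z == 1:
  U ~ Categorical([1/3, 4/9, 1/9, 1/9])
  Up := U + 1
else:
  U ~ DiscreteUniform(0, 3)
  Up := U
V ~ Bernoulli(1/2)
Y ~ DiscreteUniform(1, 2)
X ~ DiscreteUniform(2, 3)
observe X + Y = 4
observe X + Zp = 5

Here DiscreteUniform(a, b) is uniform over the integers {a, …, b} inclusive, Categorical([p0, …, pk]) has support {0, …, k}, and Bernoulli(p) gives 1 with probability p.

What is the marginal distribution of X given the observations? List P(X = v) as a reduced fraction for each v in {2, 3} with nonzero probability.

Enumerate traces; 24 have nonzero weight after conditioning:
  (W=2, Z=2, U=0, V=0, Y=1, X=3) weight 1/112
  (W=2, Z=2, U=0, V=1, Y=1, X=3) weight 1/112
  (W=2, Z=2, U=1, V=0, Y=1, X=3) weight 1/112
  (W=2, Z=2, U=1, V=1, Y=1, X=3) weight 1/112
  (W=2, Z=2, U=2, V=0, Y=1, X=3) weight 1/112
  (W=2, Z=2, U=2, V=1, Y=1, X=3) weight 1/112
  (W=2, Z=2, U=3, V=0, Y=1, X=3) weight 1/112
  (W=2, Z=2, U=3, V=1, Y=1, X=3) weight 1/112
  (W=3, Z=2, U=0, V=0, Y=2, X=2) weight 3/640
  … 15 more
Group by X:
  weight(X=2) = 3/80
  weight(X=3) = 17/140
Total weight = 3/80 + 17/140 = 89/560
P(X=2 | obs) = 3/80 / 89/560 = 21/89
P(X=3 | obs) = 17/140 / 89/560 = 68/89

P(X=2) = 21/89, P(X=3) = 68/89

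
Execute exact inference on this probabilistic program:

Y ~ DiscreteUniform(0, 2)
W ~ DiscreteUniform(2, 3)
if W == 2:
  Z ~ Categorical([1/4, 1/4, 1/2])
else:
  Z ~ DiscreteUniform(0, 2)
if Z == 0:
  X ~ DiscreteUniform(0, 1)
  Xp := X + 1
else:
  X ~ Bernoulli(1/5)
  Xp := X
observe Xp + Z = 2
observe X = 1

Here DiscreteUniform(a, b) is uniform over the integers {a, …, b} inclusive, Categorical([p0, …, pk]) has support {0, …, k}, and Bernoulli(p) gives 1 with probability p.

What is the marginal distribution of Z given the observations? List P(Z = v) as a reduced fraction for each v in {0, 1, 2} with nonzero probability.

P(Z=0) = 5/7, P(Z=1) = 2/7

Enumerate traces; 12 have nonzero weight after conditioning:
  (Y=0, W=2, Z=0, X=1) weight 1/48
  (Y=0, W=2, Z=1, X=1) weight 1/120
  (Y=0, W=3, Z=0, X=1) weight 1/36
  (Y=0, W=3, Z=1, X=1) weight 1/90
  (Y=1, W=2, Z=0, X=1) weight 1/48
  (Y=1, W=2, Z=1, X=1) weight 1/120
  (Y=1, W=3, Z=0, X=1) weight 1/36
  (Y=1, W=3, Z=1, X=1) weight 1/90
  … 4 more
Group by Z:
  weight(Z=0) = 7/48
  weight(Z=1) = 7/120
Total weight = 7/48 + 7/120 = 49/240
P(Z=0 | obs) = 7/48 / 49/240 = 5/7
P(Z=1 | obs) = 7/120 / 49/240 = 2/7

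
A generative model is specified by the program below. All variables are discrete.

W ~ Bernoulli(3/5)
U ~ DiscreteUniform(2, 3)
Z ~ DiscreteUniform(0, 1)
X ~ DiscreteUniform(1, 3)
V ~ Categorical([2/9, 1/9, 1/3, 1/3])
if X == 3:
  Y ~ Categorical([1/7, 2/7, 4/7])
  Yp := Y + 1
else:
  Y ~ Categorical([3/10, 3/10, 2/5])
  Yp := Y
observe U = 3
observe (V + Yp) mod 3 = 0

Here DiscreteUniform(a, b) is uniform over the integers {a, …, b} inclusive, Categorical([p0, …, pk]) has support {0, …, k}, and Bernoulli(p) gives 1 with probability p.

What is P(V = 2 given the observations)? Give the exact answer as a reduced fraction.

Enumerate traces; 48 have nonzero weight after conditioning:
  (W=0, U=3, Z=0, X=1, V=0, Y=0) weight 1/450
  (W=0, U=3, Z=0, X=1, V=1, Y=2) weight 1/675
  (W=0, U=3, Z=0, X=1, V=2, Y=1) weight 1/300
  (W=0, U=3, Z=0, X=1, V=3, Y=0) weight 1/300
  (W=0, U=3, Z=0, X=2, V=0, Y=0) weight 1/450
  (W=0, U=3, Z=0, X=2, V=1, Y=2) weight 1/675
  (W=0, U=3, Z=0, X=2, V=2, Y=1) weight 1/300
  (W=0, U=3, Z=0, X=2, V=3, Y=0) weight 1/300
  … 40 more
Group by V:
  weight(V=0) = 41/945
  weight(V=1) = 19/945
  weight(V=2) = 13/315
  weight(V=3) = 41/630
Total weight = 41/945 + 19/945 + 13/315 + 41/630 = 107/630
P(V=0 | obs) = 41/945 / 107/630 = 82/321
P(V=1 | obs) = 19/945 / 107/630 = 38/321
P(V=2 | obs) = 13/315 / 107/630 = 26/107
P(V=3 | obs) = 41/630 / 107/630 = 41/107

P(V = 2 | obs) = 26/107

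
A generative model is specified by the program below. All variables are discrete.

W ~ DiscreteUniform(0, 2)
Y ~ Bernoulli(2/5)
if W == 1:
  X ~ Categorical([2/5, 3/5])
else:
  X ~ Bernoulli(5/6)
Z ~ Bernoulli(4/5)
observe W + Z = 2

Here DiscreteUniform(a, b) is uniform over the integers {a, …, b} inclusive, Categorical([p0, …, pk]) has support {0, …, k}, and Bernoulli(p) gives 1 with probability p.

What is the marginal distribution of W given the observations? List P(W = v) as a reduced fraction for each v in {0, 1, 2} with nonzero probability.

P(W=1) = 4/5, P(W=2) = 1/5

Enumerate traces; 8 have nonzero weight after conditioning:
  (W=1, Y=0, X=0, Z=1) weight 8/125
  (W=1, Y=0, X=1, Z=1) weight 12/125
  (W=1, Y=1, X=0, Z=1) weight 16/375
  (W=1, Y=1, X=1, Z=1) weight 8/125
  (W=2, Y=0, X=0, Z=0) weight 1/150
  (W=2, Y=0, X=1, Z=0) weight 1/30
  (W=2, Y=1, X=0, Z=0) weight 1/225
  (W=2, Y=1, X=1, Z=0) weight 1/45
Group by W:
  weight(W=1) = 4/15
  weight(W=2) = 1/15
Total weight = 4/15 + 1/15 = 1/3
P(W=1 | obs) = 4/15 / 1/3 = 4/5
P(W=2 | obs) = 1/15 / 1/3 = 1/5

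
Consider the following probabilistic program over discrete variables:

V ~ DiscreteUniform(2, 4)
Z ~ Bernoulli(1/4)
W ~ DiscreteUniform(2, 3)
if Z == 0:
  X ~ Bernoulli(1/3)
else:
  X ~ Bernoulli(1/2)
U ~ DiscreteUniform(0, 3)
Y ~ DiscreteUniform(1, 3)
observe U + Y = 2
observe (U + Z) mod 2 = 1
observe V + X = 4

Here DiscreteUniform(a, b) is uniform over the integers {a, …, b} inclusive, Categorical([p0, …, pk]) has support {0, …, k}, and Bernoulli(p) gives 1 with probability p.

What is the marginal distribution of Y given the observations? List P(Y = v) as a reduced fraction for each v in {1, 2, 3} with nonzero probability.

Enumerate traces; 8 have nonzero weight after conditioning:
  (V=3, Z=0, W=2, X=1, U=1, Y=1) weight 1/288
  (V=3, Z=0, W=3, X=1, U=1, Y=1) weight 1/288
  (V=3, Z=1, W=2, X=1, U=0, Y=2) weight 1/576
  (V=3, Z=1, W=3, X=1, U=0, Y=2) weight 1/576
  (V=4, Z=0, W=2, X=0, U=1, Y=1) weight 1/144
  (V=4, Z=0, W=3, X=0, U=1, Y=1) weight 1/144
  (V=4, Z=1, W=2, X=0, U=0, Y=2) weight 1/576
  (V=4, Z=1, W=3, X=0, U=0, Y=2) weight 1/576
Group by Y:
  weight(Y=1) = 1/48
  weight(Y=2) = 1/144
Total weight = 1/48 + 1/144 = 1/36
P(Y=1 | obs) = 1/48 / 1/36 = 3/4
P(Y=2 | obs) = 1/144 / 1/36 = 1/4

P(Y=1) = 3/4, P(Y=2) = 1/4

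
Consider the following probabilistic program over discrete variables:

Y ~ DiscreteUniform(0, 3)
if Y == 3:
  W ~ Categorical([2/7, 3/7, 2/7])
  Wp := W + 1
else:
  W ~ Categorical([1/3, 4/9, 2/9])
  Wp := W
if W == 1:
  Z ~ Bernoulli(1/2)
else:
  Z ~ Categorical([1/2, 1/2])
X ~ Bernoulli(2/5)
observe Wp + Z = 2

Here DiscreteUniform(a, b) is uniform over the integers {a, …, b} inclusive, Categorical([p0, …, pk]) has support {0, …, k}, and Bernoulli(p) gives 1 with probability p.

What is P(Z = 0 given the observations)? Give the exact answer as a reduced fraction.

Enumerate traces; 16 have nonzero weight after conditioning:
  (Y=0, W=1, Z=1, X=0) weight 1/30
  (Y=0, W=1, Z=1, X=1) weight 1/45
  (Y=0, W=2, Z=0, X=0) weight 1/60
  (Y=0, W=2, Z=0, X=1) weight 1/90
  (Y=1, W=1, Z=1, X=0) weight 1/30
  (Y=1, W=1, Z=1, X=1) weight 1/45
  (Y=1, W=2, Z=0, X=0) weight 1/60
  (Y=1, W=2, Z=0, X=1) weight 1/90
  … 8 more
Group by Z:
  weight(Z=0) = 23/168
  weight(Z=1) = 17/84
Total weight = 23/168 + 17/84 = 19/56
P(Z=0 | obs) = 23/168 / 19/56 = 23/57
P(Z=1 | obs) = 17/84 / 19/56 = 34/57

P(Z = 0 | obs) = 23/57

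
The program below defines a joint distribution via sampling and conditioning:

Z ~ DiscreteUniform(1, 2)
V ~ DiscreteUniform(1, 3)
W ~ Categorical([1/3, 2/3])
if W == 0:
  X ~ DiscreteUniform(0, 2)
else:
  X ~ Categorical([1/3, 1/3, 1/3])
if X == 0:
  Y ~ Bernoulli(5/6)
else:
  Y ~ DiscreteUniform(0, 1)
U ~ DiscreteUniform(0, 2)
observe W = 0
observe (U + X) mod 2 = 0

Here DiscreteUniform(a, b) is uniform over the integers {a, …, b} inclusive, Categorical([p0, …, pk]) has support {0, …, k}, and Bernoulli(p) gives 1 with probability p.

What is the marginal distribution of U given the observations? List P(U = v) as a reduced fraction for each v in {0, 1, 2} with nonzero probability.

P(U=0) = 2/5, P(U=1) = 1/5, P(U=2) = 2/5

Enumerate traces; 60 have nonzero weight after conditioning:
  (Z=1, V=1, W=0, X=0, Y=0, U=0) weight 1/972
  (Z=1, V=1, W=0, X=0, Y=0, U=2) weight 1/972
  (Z=1, V=1, W=0, X=0, Y=1, U=0) weight 5/972
  (Z=1, V=1, W=0, X=0, Y=1, U=2) weight 5/972
  (Z=1, V=1, W=0, X=1, Y=0, U=1) weight 1/324
  (Z=1, V=1, W=0, X=1, Y=1, U=1) weight 1/324
  (Z=1, V=1, W=0, X=2, Y=0, U=0) weight 1/324
  (Z=1, V=1, W=0, X=2, Y=0, U=2) weight 1/324
  … 52 more
Group by U:
  weight(U=0) = 2/27
  weight(U=1) = 1/27
  weight(U=2) = 2/27
Total weight = 2/27 + 1/27 + 2/27 = 5/27
P(U=0 | obs) = 2/27 / 5/27 = 2/5
P(U=1 | obs) = 1/27 / 5/27 = 1/5
P(U=2 | obs) = 2/27 / 5/27 = 2/5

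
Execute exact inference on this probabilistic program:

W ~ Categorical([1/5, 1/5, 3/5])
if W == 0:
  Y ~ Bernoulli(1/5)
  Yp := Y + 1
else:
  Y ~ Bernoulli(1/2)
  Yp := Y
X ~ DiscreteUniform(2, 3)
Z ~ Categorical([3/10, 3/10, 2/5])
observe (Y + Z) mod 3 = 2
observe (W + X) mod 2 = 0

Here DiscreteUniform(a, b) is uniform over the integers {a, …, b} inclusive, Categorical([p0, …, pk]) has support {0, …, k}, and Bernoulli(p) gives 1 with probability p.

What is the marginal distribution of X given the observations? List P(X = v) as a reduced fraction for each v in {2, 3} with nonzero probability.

P(X=2) = 143/178, P(X=3) = 35/178

Enumerate traces; 6 have nonzero weight after conditioning:
  (W=0, Y=0, X=2, Z=2) weight 4/125
  (W=0, Y=1, X=2, Z=1) weight 3/500
  (W=1, Y=0, X=3, Z=2) weight 1/50
  (W=1, Y=1, X=3, Z=1) weight 3/200
  (W=2, Y=0, X=2, Z=2) weight 3/50
  (W=2, Y=1, X=2, Z=1) weight 9/200
Group by X:
  weight(X=2) = 143/1000
  weight(X=3) = 7/200
Total weight = 143/1000 + 7/200 = 89/500
P(X=2 | obs) = 143/1000 / 89/500 = 143/178
P(X=3 | obs) = 7/200 / 89/500 = 35/178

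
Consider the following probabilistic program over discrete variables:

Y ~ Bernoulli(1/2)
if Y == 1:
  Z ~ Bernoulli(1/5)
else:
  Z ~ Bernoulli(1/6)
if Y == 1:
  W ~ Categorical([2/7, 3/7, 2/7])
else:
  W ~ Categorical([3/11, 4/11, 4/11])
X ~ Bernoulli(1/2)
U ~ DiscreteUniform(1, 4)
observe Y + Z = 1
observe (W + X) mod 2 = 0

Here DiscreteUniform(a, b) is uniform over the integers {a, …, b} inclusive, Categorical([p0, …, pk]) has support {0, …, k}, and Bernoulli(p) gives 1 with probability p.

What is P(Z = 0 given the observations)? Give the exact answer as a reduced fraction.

Enumerate traces; 24 have nonzero weight after conditioning:
  (Y=0, Z=1, W=0, X=0, U=1) weight 1/352
  (Y=0, Z=1, W=0, X=0, U=2) weight 1/352
  (Y=0, Z=1, W=0, X=0, U=3) weight 1/352
  (Y=0, Z=1, W=0, X=0, U=4) weight 1/352
  (Y=0, Z=1, W=1, X=1, U=1) weight 1/264
  (Y=0, Z=1, W=1, X=1, U=2) weight 1/264
  (Y=0, Z=1, W=1, X=1, U=3) weight 1/264
  (Y=0, Z=1, W=1, X=1, U=4) weight 1/264
  (Y=1, Z=0, W=0, X=0, U=1) weight 1/70
  … 15 more
Group by Z:
  weight(Z=0) = 1/5
  weight(Z=1) = 1/24
Total weight = 1/5 + 1/24 = 29/120
P(Z=0 | obs) = 1/5 / 29/120 = 24/29
P(Z=1 | obs) = 1/24 / 29/120 = 5/29

P(Z = 0 | obs) = 24/29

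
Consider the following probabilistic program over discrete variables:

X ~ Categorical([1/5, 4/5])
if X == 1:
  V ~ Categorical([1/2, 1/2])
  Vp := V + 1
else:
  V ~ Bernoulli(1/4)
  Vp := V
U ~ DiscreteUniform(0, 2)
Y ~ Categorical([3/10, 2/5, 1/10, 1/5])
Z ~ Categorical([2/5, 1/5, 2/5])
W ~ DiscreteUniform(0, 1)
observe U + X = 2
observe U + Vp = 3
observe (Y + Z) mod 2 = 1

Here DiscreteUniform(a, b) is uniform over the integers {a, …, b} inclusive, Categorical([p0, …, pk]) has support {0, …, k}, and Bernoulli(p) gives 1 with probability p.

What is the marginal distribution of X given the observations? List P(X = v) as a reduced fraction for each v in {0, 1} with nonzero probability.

Enumerate traces; 24 have nonzero weight after conditioning:
  (X=0, V=1, U=2, Y=0, Z=1, W=0) weight 1/2000
  (X=0, V=1, U=2, Y=0, Z=1, W=1) weight 1/2000
  (X=0, V=1, U=2, Y=1, Z=0, W=0) weight 1/750
  (X=0, V=1, U=2, Y=1, Z=0, W=1) weight 1/750
  (X=0, V=1, U=2, Y=1, Z=2, W=0) weight 1/750
  (X=0, V=1, U=2, Y=1, Z=2, W=1) weight 1/750
  (X=0, V=1, U=2, Y=2, Z=1, W=0) weight 1/6000
  (X=0, V=1, U=2, Y=2, Z=1, W=1) weight 1/6000
  (X=1, V=1, U=1, Y=0, Z=1, W=0) weight 1/250
  … 15 more
Group by X:
  weight(X=0) = 7/750
  weight(X=1) = 28/375
Total weight = 7/750 + 28/375 = 21/250
P(X=0 | obs) = 7/750 / 21/250 = 1/9
P(X=1 | obs) = 28/375 / 21/250 = 8/9

P(X=0) = 1/9, P(X=1) = 8/9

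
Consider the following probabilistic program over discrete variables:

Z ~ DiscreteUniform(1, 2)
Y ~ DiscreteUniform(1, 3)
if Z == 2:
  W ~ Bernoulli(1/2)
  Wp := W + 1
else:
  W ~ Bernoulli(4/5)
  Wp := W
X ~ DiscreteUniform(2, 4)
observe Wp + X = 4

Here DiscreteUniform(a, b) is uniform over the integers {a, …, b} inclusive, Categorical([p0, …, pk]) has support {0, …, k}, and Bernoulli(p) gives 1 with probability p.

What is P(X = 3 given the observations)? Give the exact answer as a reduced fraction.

P(X = 3 | obs) = 13/20

Enumerate traces; 12 have nonzero weight after conditioning:
  (Z=1, Y=1, W=0, X=4) weight 1/90
  (Z=1, Y=1, W=1, X=3) weight 2/45
  (Z=1, Y=2, W=0, X=4) weight 1/90
  (Z=1, Y=2, W=1, X=3) weight 2/45
  (Z=1, Y=3, W=0, X=4) weight 1/90
  (Z=1, Y=3, W=1, X=3) weight 2/45
  (Z=2, Y=1, W=0, X=3) weight 1/36
  (Z=2, Y=1, W=1, X=2) weight 1/36
  … 4 more
Group by X:
  weight(X=2) = 1/12
  weight(X=3) = 13/60
  weight(X=4) = 1/30
Total weight = 1/12 + 13/60 + 1/30 = 1/3
P(X=2 | obs) = 1/12 / 1/3 = 1/4
P(X=3 | obs) = 13/60 / 1/3 = 13/20
P(X=4 | obs) = 1/30 / 1/3 = 1/10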